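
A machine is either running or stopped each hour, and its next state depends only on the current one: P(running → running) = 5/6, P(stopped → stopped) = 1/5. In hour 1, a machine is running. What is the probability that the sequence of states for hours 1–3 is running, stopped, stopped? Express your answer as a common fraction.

1/30

Hour 1 is given. For each transition, use the conditional probability from the current state:
P(stopped | running) = 1/6; P(stopped | stopped) = 1/5.
P = 1/6 × 1/5 = 1/30.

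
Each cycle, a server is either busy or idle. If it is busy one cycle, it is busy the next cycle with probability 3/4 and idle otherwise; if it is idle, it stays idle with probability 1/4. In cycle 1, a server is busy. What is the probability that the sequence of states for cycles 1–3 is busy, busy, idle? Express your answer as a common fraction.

Cycle 1 is given. For each transition, use the conditional probability from the current state:
P(busy | busy) = 3/4; P(idle | busy) = 1/4.
P = 3/4 × 1/4 = 3/16.

3/16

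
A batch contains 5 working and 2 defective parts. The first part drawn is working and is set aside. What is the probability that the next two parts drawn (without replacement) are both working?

After the first draw, 4 of the remaining 6 parts are working.
P = 4/6 × 3/5 = 12/30 = 2/5.

2/5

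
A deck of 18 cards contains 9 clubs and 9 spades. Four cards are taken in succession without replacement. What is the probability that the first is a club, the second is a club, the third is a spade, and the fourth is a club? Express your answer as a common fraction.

Multiply the probability of each draw given the previous ones:
P = 9/18 × 8/17 × 9/16 × 7/15 = 4536/73440 = 21/340.

21/340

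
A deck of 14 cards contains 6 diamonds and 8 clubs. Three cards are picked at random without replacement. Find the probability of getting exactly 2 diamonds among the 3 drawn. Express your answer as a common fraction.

One ordering (diamonds drawn first) has probability 6/14 × 5/13 × 8/12 = 240/2184 = 10/91.
There are C(3,2) = 3 such orderings, each equally likely, so P = 3 × 10/91 = 30/91.

30/91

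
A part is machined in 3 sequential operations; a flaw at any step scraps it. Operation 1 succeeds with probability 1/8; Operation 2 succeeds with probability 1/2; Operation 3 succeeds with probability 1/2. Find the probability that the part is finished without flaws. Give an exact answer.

Each stage is reached only if all earlier stages succeed, so
P = 1/8 × 1/2 × 1/2 = 1/32.

1/32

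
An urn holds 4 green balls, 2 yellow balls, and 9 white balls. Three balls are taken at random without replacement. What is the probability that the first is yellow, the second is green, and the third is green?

4/455

Each draw changes the counts, so multiply the conditional probabilities along the sequence:
P = 2/15 × 4/14 × 3/13 = 24/2730 = 4/455.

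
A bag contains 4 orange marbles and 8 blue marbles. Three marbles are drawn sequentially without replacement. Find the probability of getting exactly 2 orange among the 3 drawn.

One ordering (orange drawn first) has probability 4/12 × 3/11 × 8/10 = 96/1320 = 4/55.
There are C(3,2) = 3 such orderings, each equally likely, so P = 3 × 4/55 = 12/55.

12/55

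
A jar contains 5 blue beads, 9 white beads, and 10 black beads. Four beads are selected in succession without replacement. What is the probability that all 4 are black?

P = 10/24 × 9/23 × 8/22 × 7/21 = 5040/255024 = 5/253.

5/253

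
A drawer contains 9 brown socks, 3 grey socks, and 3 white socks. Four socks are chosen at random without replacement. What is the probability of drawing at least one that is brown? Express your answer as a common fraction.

P(no brown) = 6/15 × 5/14 × 4/13 × 3/12 = 360/32760 = 1/91.
P(at least one) = 1 − 1/91 = 90/91.

90/91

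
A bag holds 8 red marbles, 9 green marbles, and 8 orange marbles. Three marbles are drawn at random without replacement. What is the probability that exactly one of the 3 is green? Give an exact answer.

54/115

One ordering (green drawn first) has probability 9/25 × 16/24 × 15/23 = 2160/13800 = 18/115.
There are C(3,1) = 3 such orderings, each equally likely, so P = 3 × 18/115 = 54/115.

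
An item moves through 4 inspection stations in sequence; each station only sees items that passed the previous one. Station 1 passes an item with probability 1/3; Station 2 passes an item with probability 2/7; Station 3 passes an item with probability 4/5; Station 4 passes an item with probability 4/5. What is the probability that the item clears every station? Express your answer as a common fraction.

Each stage is reached only if all earlier stages succeed, so
P = 1/3 × 2/7 × 4/5 × 4/5 = 32/525.

32/525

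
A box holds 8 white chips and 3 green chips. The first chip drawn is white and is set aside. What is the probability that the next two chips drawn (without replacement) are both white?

7/15

After the first draw, 7 of the remaining 10 chips are white.
P = 7/10 × 6/9 = 42/90 = 7/15.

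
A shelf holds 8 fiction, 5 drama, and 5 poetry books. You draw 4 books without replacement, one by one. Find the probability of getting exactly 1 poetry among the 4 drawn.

143/306

One ordering (poetry drawn first) has probability 5/18 × 13/17 × 12/16 × 11/15 = 8580/73440 = 143/1224.
There are C(4,1) = 4 such orderings, each equally likely, so P = 4 × 143/1224 = 143/306.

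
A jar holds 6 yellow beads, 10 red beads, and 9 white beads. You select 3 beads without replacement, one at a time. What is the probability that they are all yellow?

1/115

P = 6/25 × 5/24 × 4/23 = 120/13800 = 1/115.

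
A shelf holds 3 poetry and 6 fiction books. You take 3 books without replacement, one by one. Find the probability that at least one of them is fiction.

83/84

P(no fiction) = 3/9 × 2/8 × 1/7 = 6/504 = 1/84.
P(at least one) = 1 − 1/84 = 83/84.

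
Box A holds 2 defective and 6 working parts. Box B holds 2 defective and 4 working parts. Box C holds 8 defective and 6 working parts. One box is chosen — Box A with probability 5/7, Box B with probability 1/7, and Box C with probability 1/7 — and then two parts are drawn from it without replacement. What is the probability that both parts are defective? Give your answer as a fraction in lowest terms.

From Box A: P(both defective) = (2/8)(1/7) = 1/28.
From Box B: P(both defective) = (2/6)(1/5) = 1/15.
From Box C: P(both defective) = (8/14)(7/13) = 4/13.
Total probability = (5/7)(1/28) + (1/7)(1/15) + (1/7)(4/13) = 3019/38220.

3019/38220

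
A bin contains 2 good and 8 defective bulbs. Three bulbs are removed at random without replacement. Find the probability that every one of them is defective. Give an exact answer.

7/15

P(all defective) = 8/10 × 7/9 × 6/8 = 336/720 = 7/15.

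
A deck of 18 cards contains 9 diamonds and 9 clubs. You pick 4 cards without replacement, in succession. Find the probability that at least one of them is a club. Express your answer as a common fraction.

P(no clubs) = 9/18 × 8/17 × 7/16 × 6/15 = 3024/73440 = 7/170.
P(at least one) = 1 − 7/170 = 163/170.

163/170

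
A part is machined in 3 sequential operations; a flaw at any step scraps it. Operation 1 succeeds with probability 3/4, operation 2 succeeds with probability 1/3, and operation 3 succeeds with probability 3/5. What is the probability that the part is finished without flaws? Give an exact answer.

Multiplying along the chain,
P = 3/4 × 1/3 × 3/5 = 9/60 = 3/20.

3/20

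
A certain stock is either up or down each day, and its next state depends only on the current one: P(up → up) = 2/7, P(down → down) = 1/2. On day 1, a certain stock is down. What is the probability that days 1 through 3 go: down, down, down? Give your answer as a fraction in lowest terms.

Day 1 is given. For each transition, use the conditional probability from the current state:
P(down | down) = 1/2; P(down | down) = 1/2.
P = 1/2 × 1/2 = 1/4.

1/4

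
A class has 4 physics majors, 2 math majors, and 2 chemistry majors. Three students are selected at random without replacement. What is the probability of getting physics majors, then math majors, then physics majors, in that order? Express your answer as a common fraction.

Multiply the probability of each draw given the previous ones:
P = 4/8 × 2/7 × 3/6 = 24/336 = 1/14.

1/14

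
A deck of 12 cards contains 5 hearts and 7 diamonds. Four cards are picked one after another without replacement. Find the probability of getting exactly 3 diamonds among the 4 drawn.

35/99

One ordering (diamonds drawn first) has probability 7/12 × 6/11 × 5/10 × 5/9 = 1050/11880 = 35/396.
There are C(4,3) = 4 such orderings, each equally likely, so P = 4 × 35/396 = 35/99.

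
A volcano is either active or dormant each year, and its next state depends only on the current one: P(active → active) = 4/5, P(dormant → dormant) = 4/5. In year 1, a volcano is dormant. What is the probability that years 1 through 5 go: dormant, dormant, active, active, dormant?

16/625

Year 1 is given. For each transition, use the conditional probability from the current state:
P(dormant | dormant) = 4/5; P(active | dormant) = 1/5; P(active | active) = 4/5; P(dormant | active) = 1/5.
P = 4/5 × 1/5 × 4/5 × 1/5 = 16/625.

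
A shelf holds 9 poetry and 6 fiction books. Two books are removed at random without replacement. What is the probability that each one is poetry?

P(every draw is poetry) = 9/15 × 8/14 = 72/210 = 12/35.

12/35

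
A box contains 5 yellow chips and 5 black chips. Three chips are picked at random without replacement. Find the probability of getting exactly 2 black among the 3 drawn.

5/12

One ordering (black drawn first) has probability 5/10 × 4/9 × 5/8 = 100/720 = 5/36.
There are C(3,2) = 3 such orderings, each equally likely, so P = 3 × 5/36 = 5/12.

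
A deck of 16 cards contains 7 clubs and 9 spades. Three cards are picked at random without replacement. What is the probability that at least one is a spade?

P(no spades) = 7/16 × 6/15 × 5/14 = 210/3360 = 1/16.
P(at least one) = 1 − 1/16 = 15/16.

15/16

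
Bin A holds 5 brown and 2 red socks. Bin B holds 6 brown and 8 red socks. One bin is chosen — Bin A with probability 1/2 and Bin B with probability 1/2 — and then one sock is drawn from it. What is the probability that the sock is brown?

4/7

From Bin A: P(brown) = 5/7.
From Bin B: P(brown) = 6/14.
Total probability = (1/2)(5/7) + (1/2)(6/14) = 4/7.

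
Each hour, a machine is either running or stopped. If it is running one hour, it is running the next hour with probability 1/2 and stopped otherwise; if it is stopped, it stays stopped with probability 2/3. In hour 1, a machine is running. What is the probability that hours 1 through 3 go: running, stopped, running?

1/6

Hour 1 is given. For each transition, use the conditional probability from the current state:
P(stopped | running) = 1/2; P(running | stopped) = 1/3.
P = 1/2 × 1/3 = 1/6.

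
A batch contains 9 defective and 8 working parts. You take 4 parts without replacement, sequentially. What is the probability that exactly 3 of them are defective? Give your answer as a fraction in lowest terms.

One ordering (defective drawn first) has probability 9/17 × 8/16 × 7/15 × 8/14 = 4032/57120 = 6/85.
There are C(4,3) = 4 such orderings, each equally likely, so P = 4 × 6/85 = 24/85.

24/85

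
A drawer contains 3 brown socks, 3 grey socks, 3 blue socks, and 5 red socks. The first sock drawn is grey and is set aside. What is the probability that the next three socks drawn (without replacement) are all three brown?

After the first draw, 3 of the remaining 13 socks are brown.
P = 3/13 × 2/12 × 1/11 = 6/1716 = 1/286.

1/286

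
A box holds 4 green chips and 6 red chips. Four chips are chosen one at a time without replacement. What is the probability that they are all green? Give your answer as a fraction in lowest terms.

1/210

P(all green) = 4/10 × 3/9 × 2/8 × 1/7 = 24/5040 = 1/210.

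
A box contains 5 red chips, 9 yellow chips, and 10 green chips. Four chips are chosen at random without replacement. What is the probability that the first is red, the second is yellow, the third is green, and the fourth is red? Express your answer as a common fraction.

25/3542

Each draw changes the counts, so multiply the conditional probabilities along the sequence:
P = 5/24 × 9/23 × 10/22 × 4/21 = 1800/255024 = 25/3542.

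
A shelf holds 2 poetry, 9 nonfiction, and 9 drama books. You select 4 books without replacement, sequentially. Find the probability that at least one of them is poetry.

7/19

P(no poetry) = 18/20 × 17/19 × 16/18 × 15/17 = 73440/116280 = 12/19.
P(at least one) = 1 − 12/19 = 7/19.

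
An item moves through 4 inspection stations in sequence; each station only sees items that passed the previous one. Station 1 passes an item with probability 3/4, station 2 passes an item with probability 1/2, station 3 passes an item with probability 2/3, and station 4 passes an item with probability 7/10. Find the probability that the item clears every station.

The events are sequential, so multiply the conditional probabilities:
P = 3/4 × 1/2 × 2/3 × 7/10 = 42/240 = 7/40.

7/40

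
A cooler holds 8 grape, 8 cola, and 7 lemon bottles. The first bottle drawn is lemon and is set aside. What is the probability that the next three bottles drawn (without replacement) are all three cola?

2/55

After the first draw, 8 of the remaining 22 bottles are cola.
P = 8/22 × 7/21 × 6/20 = 336/9240 = 2/55.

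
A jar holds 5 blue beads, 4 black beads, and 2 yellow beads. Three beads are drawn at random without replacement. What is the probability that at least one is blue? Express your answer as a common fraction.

P(no blue) = 6/11 × 5/10 × 4/9 = 120/990 = 4/33.
P(at least one) = 1 − 4/33 = 29/33.

29/33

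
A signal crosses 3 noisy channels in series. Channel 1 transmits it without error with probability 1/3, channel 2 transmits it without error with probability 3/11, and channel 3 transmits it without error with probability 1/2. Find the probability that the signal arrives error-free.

The events are sequential, so multiply the conditional probabilities:
P = 1/3 × 3/11 × 1/2 = 3/66 = 1/22.

1/22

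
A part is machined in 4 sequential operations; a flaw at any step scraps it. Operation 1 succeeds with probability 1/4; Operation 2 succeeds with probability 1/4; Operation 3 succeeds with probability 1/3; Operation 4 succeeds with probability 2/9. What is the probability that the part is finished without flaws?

The events are sequential, so multiply the conditional probabilities:
P = 1/4 × 1/4 × 1/3 × 2/9 = 2/432 = 1/216.

1/216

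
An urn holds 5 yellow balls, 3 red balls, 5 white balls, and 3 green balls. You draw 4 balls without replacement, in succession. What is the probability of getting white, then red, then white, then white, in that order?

3/728

Each draw changes the counts, so multiply the conditional probabilities along the sequence:
P = 5/16 × 3/15 × 4/14 × 3/13 = 180/43680 = 3/728.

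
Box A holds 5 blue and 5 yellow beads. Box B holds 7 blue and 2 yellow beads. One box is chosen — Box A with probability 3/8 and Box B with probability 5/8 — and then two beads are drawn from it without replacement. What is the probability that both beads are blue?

43/96

From Box A: P(both blue) = (5/10)(4/9) = 2/9.
From Box B: P(both blue) = (7/9)(6/8) = 7/12.
Total probability = (3/8)(2/9) + (5/8)(7/12) = 43/96.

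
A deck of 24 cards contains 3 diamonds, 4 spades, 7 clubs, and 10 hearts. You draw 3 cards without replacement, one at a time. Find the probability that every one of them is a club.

35/2024

P(every draw is a club) = 7/24 × 6/23 × 5/22 = 210/12144 = 35/2024.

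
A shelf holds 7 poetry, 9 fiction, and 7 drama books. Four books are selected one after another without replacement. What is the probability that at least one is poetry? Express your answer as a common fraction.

201/253

P(no poetry) = 16/23 × 15/22 × 14/21 × 13/20 = 43680/212520 = 52/253.
P(at least one) = 1 − 52/253 = 201/253.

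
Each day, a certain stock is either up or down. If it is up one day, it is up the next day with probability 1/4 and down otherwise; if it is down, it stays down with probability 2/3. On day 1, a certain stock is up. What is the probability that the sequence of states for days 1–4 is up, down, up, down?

Day 1 is given. For each transition, use the conditional probability from the current state:
P(down | up) = 3/4; P(up | down) = 1/3; P(down | up) = 3/4.
P = 3/4 × 1/3 × 3/4 = 9/48 = 3/16.

3/16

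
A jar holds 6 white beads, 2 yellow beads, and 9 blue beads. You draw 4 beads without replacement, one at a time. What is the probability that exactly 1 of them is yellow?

One ordering (yellow drawn first) has probability 2/17 × 15/16 × 14/15 × 13/14 = 5460/57120 = 13/136.
There are C(4,1) = 4 such orderings, each equally likely, so P = 4 × 13/136 = 13/34.

13/34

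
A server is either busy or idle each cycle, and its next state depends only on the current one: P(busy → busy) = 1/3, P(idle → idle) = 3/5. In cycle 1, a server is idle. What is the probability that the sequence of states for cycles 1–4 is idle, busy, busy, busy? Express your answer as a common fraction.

2/45

Cycle 1 is given. For each transition, use the conditional probability from the current state:
P(busy | idle) = 2/5; P(busy | busy) = 1/3; P(busy | busy) = 1/3.
P = 2/5 × 1/3 × 1/3 = 2/45.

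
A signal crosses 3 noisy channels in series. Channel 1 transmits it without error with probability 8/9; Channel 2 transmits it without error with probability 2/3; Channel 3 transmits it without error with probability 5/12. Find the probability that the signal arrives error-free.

20/81

Each stage is reached only if all earlier stages succeed, so
P = 8/9 × 2/3 × 5/12 = 80/324 = 20/81.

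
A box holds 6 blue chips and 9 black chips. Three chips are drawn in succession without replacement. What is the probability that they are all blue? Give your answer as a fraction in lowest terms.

4/91

P = 6/15 × 5/14 × 4/13 = 120/2730 = 4/91.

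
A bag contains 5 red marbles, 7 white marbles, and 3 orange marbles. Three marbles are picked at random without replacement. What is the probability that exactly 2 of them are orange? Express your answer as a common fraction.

36/455

One ordering (orange drawn first) has probability 3/15 × 2/14 × 12/13 = 72/2730 = 12/455.
There are C(3,2) = 3 such orderings, each equally likely, so P = 3 × 12/455 = 36/455.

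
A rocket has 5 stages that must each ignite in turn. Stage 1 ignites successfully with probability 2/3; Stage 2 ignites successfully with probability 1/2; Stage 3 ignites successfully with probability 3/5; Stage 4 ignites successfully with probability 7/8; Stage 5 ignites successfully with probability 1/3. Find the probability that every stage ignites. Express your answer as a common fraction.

The events are sequential, so multiply the conditional probabilities:
P = 2/3 × 1/2 × 3/5 × 7/8 × 1/3 = 42/720 = 7/120.

7/120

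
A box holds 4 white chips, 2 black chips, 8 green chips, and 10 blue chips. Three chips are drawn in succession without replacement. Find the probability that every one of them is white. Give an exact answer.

P = 4/24 × 3/23 × 2/22 = 24/12144 = 1/506.

1/506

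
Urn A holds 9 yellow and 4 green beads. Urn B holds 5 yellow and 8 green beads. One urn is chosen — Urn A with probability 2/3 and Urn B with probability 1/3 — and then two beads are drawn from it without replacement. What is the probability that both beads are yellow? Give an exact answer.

From Urn A: P(both yellow) = (9/13)(8/12) = 6/13.
From Urn B: P(both yellow) = (5/13)(4/12) = 5/39.
Total probability = (2/3)(6/13) + (1/3)(5/39) = 41/117.

41/117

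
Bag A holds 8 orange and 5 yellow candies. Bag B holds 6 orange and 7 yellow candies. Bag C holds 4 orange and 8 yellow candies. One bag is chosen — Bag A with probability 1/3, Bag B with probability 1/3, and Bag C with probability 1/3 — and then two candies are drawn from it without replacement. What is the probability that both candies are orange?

From Bag A: P(both orange) = (8/13)(7/12) = 14/39.
From Bag B: P(both orange) = (6/13)(5/12) = 5/26.
From Bag C: P(both orange) = (4/12)(3/11) = 1/11.
Total probability = (1/3)(14/39) + (1/3)(5/26) + (1/3)(1/11) = 551/2574.

551/2574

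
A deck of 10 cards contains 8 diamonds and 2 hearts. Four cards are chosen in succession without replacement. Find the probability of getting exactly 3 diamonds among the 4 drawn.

8/15

One ordering (diamonds drawn first) has probability 8/10 × 7/9 × 6/8 × 2/7 = 672/5040 = 2/15.
There are C(4,3) = 4 such orderings, each equally likely, so P = 4 × 2/15 = 8/15.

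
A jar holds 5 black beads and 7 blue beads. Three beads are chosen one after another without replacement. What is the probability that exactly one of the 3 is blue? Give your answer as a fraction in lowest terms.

7/22

One ordering (blue drawn first) has probability 7/12 × 5/11 × 4/10 = 140/1320 = 7/66.
There are C(3,1) = 3 such orderings, each equally likely, so P = 3 × 7/66 = 7/22.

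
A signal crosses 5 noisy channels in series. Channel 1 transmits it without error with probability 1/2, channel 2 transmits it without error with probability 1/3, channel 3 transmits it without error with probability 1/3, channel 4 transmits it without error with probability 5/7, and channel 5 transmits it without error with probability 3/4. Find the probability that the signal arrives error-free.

5/168

The events are sequential, so multiply the conditional probabilities:
P = 1/2 × 1/3 × 1/3 × 5/7 × 3/4 = 15/504 = 5/168.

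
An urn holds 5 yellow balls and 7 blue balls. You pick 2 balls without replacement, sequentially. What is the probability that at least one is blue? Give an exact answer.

28/33

P(no blue) = 5/12 × 4/11 = 20/132 = 5/33.
P(at least one) = 1 − 5/33 = 28/33.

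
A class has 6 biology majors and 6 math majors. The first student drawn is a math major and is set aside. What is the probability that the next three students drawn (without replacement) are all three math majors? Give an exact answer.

2/33

With the first student removed, 5 math majors remain out of 11.
P = 5/11 × 4/10 × 3/9 = 60/990 = 2/33.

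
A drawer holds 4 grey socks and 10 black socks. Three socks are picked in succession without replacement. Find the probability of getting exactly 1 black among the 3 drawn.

15/91

One ordering (black drawn first) has probability 10/14 × 4/13 × 3/12 = 120/2184 = 5/91.
There are C(3,1) = 3 such orderings, each equally likely, so P = 3 × 5/91 = 15/91.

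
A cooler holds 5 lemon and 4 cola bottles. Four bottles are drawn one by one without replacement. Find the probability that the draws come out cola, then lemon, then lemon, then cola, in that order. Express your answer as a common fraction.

Each draw changes the counts, so multiply the conditional probabilities along the sequence:
P = 4/9 × 5/8 × 4/7 × 3/6 = 240/3024 = 5/63.

5/63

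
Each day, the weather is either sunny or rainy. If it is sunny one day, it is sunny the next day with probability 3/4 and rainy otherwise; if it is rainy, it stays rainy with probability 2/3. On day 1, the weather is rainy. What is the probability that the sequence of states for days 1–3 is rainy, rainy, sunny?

Day 1 is given. For each transition, use the conditional probability from the current state:
P(rainy | rainy) = 2/3; P(sunny | rainy) = 1/3.
P = 2/3 × 1/3 = 2/9.

2/9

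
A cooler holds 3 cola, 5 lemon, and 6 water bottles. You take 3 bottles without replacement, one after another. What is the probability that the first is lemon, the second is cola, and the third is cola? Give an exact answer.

5/364

Chain rule:
P = 5/14 × 3/13 × 2/12 = 30/2184 = 5/364.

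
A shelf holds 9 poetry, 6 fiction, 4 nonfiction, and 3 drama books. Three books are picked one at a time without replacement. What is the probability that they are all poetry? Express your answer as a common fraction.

3/55

P = 9/22 × 8/21 × 7/20 = 504/9240 = 3/55.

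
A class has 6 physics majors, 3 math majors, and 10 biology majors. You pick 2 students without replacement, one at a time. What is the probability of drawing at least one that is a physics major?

31/57

P(no physics majors) = 13/19 × 12/18 = 156/342 = 26/57.
P(at least one) = 1 − 26/57 = 31/57.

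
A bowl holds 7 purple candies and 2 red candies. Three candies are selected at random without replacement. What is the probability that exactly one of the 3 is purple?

1/12

One ordering (purple drawn first) has probability 7/9 × 2/8 × 1/7 = 14/504 = 1/36.
There are C(3,1) = 3 such orderings, each equally likely, so P = 3 × 1/36 = 1/12.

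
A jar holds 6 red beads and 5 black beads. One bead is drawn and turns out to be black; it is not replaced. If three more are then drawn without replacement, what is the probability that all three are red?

After the first draw, 6 of the remaining 10 beads are red.
P = 6/10 × 5/9 × 4/8 = 120/720 = 1/6.

1/6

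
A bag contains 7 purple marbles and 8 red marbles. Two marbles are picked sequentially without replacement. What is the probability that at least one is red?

4/5

P(no red) = 7/15 × 6/14 = 42/210 = 1/5.
P(at least one) = 1 − 1/5 = 4/5.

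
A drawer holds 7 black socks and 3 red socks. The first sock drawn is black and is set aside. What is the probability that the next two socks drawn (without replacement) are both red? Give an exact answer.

1/12

With the first sock removed, 3 red remain out of 9.
P = 3/9 × 2/8 = 6/72 = 1/12.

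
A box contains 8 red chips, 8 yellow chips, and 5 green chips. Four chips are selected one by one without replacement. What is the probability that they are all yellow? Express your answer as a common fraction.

2/171

P = 8/21 × 7/20 × 6/19 × 5/18 = 1680/143640 = 2/171.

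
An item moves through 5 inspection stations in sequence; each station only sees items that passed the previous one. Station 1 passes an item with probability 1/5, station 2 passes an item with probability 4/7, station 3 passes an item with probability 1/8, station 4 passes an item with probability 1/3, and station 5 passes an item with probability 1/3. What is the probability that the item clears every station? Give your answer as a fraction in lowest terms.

Multiplying along the chain,
P = 1/5 × 4/7 × 1/8 × 1/3 × 1/3 = 4/2520 = 1/630.

1/630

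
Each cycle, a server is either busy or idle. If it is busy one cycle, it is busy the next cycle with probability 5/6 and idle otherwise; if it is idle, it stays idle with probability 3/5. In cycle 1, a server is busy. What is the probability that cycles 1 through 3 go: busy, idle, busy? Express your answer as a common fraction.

Cycle 1 is given. For each transition, use the conditional probability from the current state:
P(idle | busy) = 1/6; P(busy | idle) = 2/5.
P = 1/6 × 2/5 = 2/30 = 1/15.

1/15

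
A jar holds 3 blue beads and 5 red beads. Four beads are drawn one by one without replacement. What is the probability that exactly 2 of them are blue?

3/7

One ordering (blue drawn first) has probability 3/8 × 2/7 × 5/6 × 4/5 = 120/1680 = 1/14.
There are C(4,2) = 6 such orderings, each equally likely, so P = 6 × 1/14 = 3/7.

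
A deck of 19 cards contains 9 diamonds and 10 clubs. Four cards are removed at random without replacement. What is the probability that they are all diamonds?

P(all diamonds) = 9/19 × 8/18 × 7/17 × 6/16 = 3024/93024 = 21/646.

21/646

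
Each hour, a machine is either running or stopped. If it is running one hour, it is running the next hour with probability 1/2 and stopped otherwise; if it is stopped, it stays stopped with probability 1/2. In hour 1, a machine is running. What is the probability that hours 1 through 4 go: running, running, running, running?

1/8

Hour 1 is given. For each transition, use the conditional probability from the current state:
P(running | running) = 1/2; P(running | running) = 1/2; P(running | running) = 1/2.
P = 1/2 × 1/2 × 1/2 = 1/8.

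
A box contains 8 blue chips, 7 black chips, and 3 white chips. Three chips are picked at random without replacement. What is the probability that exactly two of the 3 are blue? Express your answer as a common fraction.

35/102

One ordering (blue drawn first) has probability 8/18 × 7/17 × 10/16 = 560/4896 = 35/306.
There are C(3,2) = 3 such orderings, each equally likely, so P = 3 × 35/306 = 35/102.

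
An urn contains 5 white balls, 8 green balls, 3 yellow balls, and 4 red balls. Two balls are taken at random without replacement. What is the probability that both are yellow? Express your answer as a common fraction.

3/190

P(all yellow) = 3/20 × 2/19 = 6/380 = 3/190.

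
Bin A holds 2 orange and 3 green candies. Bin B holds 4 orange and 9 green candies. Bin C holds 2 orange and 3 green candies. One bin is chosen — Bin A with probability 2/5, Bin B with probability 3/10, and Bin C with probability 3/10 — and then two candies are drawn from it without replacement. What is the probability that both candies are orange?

From Bin A: P(both orange) = (2/5)(1/4) = 1/10.
From Bin B: P(both orange) = (4/13)(3/12) = 1/13.
From Bin C: P(both orange) = (2/5)(1/4) = 1/10.
Total probability = (2/5)(1/10) + (3/10)(1/13) + (3/10)(1/10) = 121/1300.

121/1300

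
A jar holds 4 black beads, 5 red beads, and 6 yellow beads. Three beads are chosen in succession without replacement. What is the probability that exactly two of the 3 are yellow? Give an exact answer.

27/91

One ordering (yellow drawn first) has probability 6/15 × 5/14 × 9/13 = 270/2730 = 9/91.
There are C(3,2) = 3 such orderings, each equally likely, so P = 3 × 9/91 = 27/91.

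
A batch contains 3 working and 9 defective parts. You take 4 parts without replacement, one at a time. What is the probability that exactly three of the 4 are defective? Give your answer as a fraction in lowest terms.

One ordering (defective drawn first) has probability 9/12 × 8/11 × 7/10 × 3/9 = 1512/11880 = 7/55.
There are C(4,3) = 4 such orderings, each equally likely, so P = 4 × 7/55 = 28/55.

28/55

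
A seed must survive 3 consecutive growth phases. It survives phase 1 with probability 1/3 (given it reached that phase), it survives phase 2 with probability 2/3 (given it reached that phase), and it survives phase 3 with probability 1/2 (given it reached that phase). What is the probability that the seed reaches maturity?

Each stage is reached only if all earlier stages succeed, so
P = 1/3 × 2/3 × 1/2 = 2/18 = 1/9.

1/9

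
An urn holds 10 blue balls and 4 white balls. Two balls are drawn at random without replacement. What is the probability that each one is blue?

P(all blue) = 10/14 × 9/13 = 90/182 = 45/91.

45/91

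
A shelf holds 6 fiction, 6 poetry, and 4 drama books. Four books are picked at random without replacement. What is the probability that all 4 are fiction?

3/364

P(every draw is fiction) = 6/16 × 5/15 × 4/14 × 3/13 = 360/43680 = 3/364.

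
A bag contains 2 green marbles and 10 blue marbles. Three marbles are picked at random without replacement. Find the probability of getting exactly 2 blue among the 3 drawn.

9/22

One ordering (blue drawn first) has probability 10/12 × 9/11 × 2/10 = 180/1320 = 3/22.
There are C(3,2) = 3 such orderings, each equally likely, so P = 3 × 3/22 = 9/22.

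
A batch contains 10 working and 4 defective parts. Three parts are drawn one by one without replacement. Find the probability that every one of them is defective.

P = 4/14 × 3/13 × 2/12 = 24/2184 = 1/91.

1/91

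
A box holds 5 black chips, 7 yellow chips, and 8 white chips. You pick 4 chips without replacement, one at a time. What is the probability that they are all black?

1/969

P(every draw is black) = 5/20 × 4/19 × 3/18 × 2/17 = 120/116280 = 1/969.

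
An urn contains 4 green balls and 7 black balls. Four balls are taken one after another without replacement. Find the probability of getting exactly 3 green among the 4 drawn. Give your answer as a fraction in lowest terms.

14/165

One ordering (green drawn first) has probability 4/11 × 3/10 × 2/9 × 7/8 = 168/7920 = 7/330.
There are C(4,3) = 4 such orderings, each equally likely, so P = 4 × 7/330 = 14/165.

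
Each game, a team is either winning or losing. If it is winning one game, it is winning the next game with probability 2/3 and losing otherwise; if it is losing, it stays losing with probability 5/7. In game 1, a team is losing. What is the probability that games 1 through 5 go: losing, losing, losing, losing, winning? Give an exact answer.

Game 1 is given. For each transition, use the conditional probability from the current state:
P(losing | losing) = 5/7; P(losing | losing) = 5/7; P(losing | losing) = 5/7; P(winning | losing) = 2/7.
P = 5/7 × 5/7 × 5/7 × 2/7 = 250/2401.

250/2401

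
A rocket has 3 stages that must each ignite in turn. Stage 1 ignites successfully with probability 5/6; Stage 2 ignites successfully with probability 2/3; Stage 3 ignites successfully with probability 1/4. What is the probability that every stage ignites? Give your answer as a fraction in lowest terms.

5/36

Multiplying along the chain,
P = 5/6 × 2/3 × 1/4 = 10/72 = 5/36.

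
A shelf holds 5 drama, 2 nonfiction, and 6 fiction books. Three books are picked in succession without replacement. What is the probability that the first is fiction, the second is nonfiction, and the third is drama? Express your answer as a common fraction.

5/143

Chain rule:
P = 6/13 × 2/12 × 5/11 = 60/1716 = 5/143.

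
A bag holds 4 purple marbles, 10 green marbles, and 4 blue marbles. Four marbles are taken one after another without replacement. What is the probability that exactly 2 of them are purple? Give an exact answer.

One ordering (purple drawn first) has probability 4/18 × 3/17 × 14/16 × 13/15 = 2184/73440 = 91/3060.
There are C(4,2) = 6 such orderings, each equally likely, so P = 6 × 91/3060 = 91/510.

91/510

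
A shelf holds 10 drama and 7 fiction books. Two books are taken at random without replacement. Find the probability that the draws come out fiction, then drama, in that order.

35/136

Chain rule:
P = 7/17 × 10/16 = 70/272 = 35/136.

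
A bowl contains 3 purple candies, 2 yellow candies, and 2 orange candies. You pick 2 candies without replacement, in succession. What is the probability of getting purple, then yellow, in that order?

Each draw changes the counts, so multiply the conditional probabilities along the sequence:
P = 3/7 × 2/6 = 6/42 = 1/7.

1/7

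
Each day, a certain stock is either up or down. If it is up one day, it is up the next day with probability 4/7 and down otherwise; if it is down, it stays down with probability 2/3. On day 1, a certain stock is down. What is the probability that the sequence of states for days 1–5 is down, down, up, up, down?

8/147

Day 1 is given. For each transition, use the conditional probability from the current state:
P(down | down) = 2/3; P(up | down) = 1/3; P(up | up) = 4/7; P(down | up) = 3/7.
P = 2/3 × 1/3 × 4/7 × 3/7 = 24/441 = 8/147.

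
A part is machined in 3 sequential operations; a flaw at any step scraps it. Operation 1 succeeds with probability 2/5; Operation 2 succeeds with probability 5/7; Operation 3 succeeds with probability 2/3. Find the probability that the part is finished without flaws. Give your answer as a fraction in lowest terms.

4/21

Each stage is reached only if all earlier stages succeed, so
P = 2/5 × 5/7 × 2/3 = 20/105 = 4/21.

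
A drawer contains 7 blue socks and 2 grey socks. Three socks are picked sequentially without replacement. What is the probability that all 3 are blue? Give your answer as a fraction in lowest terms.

P = 7/9 × 6/8 × 5/7 = 210/504 = 5/12.

5/12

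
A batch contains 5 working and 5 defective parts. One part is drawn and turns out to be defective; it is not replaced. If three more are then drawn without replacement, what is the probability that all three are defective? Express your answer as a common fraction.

1/21

With the first part removed, 4 defective remain out of 9.
P = 4/9 × 3/8 × 2/7 = 24/504 = 1/21.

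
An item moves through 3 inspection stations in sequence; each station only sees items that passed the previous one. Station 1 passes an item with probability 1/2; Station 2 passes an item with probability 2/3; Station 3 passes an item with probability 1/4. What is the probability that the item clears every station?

1/12

Each stage is reached only if all earlier stages succeed, so
P = 1/2 × 2/3 × 1/4 = 2/24 = 1/12.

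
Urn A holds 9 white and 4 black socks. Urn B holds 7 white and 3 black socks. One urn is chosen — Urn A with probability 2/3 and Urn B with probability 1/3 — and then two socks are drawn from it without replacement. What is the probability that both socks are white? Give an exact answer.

271/585

From Urn A: P(both white) = (9/13)(8/12) = 6/13.
From Urn B: P(both white) = (7/10)(6/9) = 7/15.
Total probability = (2/3)(6/13) + (1/3)(7/15) = 271/585.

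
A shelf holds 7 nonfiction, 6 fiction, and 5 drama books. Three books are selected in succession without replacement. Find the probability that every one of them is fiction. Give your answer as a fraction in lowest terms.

5/204

P(all fiction) = 6/18 × 5/17 × 4/16 = 120/4896 = 5/204.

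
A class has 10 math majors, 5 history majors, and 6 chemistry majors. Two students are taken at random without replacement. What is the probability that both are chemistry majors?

P(every draw is a chemistry major) = 6/21 × 5/20 = 30/420 = 1/14.

1/14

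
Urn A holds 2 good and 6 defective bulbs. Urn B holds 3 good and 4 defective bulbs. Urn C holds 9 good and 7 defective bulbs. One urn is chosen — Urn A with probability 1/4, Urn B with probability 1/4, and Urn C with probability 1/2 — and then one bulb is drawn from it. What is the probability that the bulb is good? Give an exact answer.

From Urn A: P(good) = 2/8.
From Urn B: P(good) = 3/7.
From Urn C: P(good) = 9/16.
Total probability = (1/4)(2/8) + (1/4)(3/7) + (1/2)(9/16) = 101/224.

101/224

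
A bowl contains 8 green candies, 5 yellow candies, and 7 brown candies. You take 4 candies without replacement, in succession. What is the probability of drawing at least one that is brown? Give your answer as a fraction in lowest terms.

826/969

P(no brown) = 13/20 × 12/19 × 11/18 × 10/17 = 17160/116280 = 143/969.
P(at least one) = 1 − 143/969 = 826/969.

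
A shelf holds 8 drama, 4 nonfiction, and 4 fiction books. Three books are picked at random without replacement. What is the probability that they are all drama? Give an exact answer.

1/10

P(every draw is drama) = 8/16 × 7/15 × 6/14 = 336/3360 = 1/10.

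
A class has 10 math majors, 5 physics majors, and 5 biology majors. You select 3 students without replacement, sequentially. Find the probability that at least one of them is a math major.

P(no math majors) = 10/20 × 9/19 × 8/18 = 720/6840 = 2/19.
P(at least one) = 1 − 2/19 = 17/19.

17/19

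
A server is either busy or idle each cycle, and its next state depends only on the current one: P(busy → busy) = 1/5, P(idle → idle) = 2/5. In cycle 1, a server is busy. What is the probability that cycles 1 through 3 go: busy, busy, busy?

1/25

Cycle 1 is given. For each transition, use the conditional probability from the current state:
P(busy | busy) = 1/5; P(busy | busy) = 1/5.
P = 1/5 × 1/5 = 1/25.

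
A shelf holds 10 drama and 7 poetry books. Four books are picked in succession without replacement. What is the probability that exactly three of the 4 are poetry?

One ordering (poetry drawn first) has probability 7/17 × 6/16 × 5/15 × 10/14 = 2100/57120 = 5/136.
There are C(4,3) = 4 such orderings, each equally likely, so P = 4 × 5/136 = 5/34.

5/34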